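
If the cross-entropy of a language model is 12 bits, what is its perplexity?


Perplexity formula: PP = 2^H
H = 12
PP = 2^12
PP = 2^12 = 4096

4096


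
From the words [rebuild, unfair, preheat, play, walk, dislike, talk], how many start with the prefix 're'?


Checking each word for prefix 're':
  'rebuild' -> YES, starts with 're' (count: 1)
  'unfair' -> no (count: 1)
  'preheat' -> no (count: 1)
  'play' -> no (count: 1)
  'walk' -> no (count: 1)
  'dislike' -> no (count: 1)
  'talk' -> no (count: 1)
Total with prefix 're': 1

1


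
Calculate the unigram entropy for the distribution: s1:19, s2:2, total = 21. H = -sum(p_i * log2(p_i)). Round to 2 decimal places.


Computing entropy H = -sum(p_i * log2(p_i)):
  s1: p = 19/21 = 0.9048, -p*log2(p) = 0.1306
  s2: p = 2/21 = 0.0952, -p*log2(p) = 0.3231
H = sum of terms = 0.4537
Rounded to 2 decimals: 0.45

0.45


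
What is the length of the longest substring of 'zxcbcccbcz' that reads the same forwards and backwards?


Scanning 'zxcbcccbcz' for palindromic substrings.
Substring at positions 2-8: 'cbcccbc'.
Check: reverse('cbcccbc') = 'cbcccbc' -> palindrome confirmed.
Neighbouring characters ('x' / 'z') break symmetry, so it cannot extend further.
No longer palindromic substring exists; longest length = 7

7


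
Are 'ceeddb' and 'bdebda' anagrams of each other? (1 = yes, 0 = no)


Sort characters of 'ceeddb': 'bcddee'
Sort characters of 'bdebda': 'abbdde'
Sorted forms differ -> they are NOT anagrams
Result: 0

0


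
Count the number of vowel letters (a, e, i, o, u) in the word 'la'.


Scanning each character of 'la':
  Position 1: 'l' -> consonant (running count: 0)
  Position 2: 'a' -> vowel (running count: 1)
Total vowels: 1

1


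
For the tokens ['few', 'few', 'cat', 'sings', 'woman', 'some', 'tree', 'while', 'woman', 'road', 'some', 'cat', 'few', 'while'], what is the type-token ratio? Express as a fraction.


Tokens: 14
Unique types: ('cat', 'few', 'road', 'sings', 'some', 'tree', 'while', 'woman') = 8
TTR = 8/14
Simplify: divide both by 2 -> 4/7
TTR = 4/7

4/7


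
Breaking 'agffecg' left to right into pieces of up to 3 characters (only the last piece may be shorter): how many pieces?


'agffecg' has 7 characters.
Chunking with max size 3:
  Chunk 1: 'agf' (positions 0-2)
  Chunk 2: 'fec' (positions 3-5)
  Chunk 3: 'g' (positions 6-6)
Total chunks: ceil(7 / 3) = 3

3


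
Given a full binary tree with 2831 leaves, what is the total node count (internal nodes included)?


Leaf nodes (terminals): 2831
Internal nodes = n - 1 = 2831 - 1 = 2830
Total = leaves + internal = 2831 + 2830 = 5661

5661


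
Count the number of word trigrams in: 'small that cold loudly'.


Word trigrams from [4] words:
  Trigram 1: (small that cold)
  Trigram 2: (that cold loudly)
Total word trigrams: 4 - 2 = 2

2


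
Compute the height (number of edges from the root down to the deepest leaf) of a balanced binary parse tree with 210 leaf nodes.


In a balanced binary tree with n leaves the deepest leaf is ceil(log2(n)) edges below the root.
log2(210) = 7.7142
ceil(7.7142) = 8
height (edges) = 8

8


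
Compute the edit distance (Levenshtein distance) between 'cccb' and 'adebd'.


Building DP table for s1='cccb' (len 4) and s2='adebd' (len 5):
       a  d  e  b  d
    0  1  2  3  4  5
  c 1  1  2  3  4  5
  c 2  2  2  3  4  5
  c 3  3  3  3  4  5
  b 4  4  4  4  3  4
Edit distance = dp[4][5] = 4

4


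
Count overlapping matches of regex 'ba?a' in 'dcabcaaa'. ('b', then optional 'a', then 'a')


Pattern: ba?a means 'b', then optional 'a', then 'a'.
Scanning 'dcabcaaa' position-by-position:
  Pos 0: window 'dca' -> no
  Pos 1: window 'cab' -> no
  Pos 2: window 'abc' -> no
  Pos 3: window 'bca' -> no
  Pos 4: window 'caa' -> no
  Pos 5: window 'aaa' -> no
  Pos 6: window 'aa' -> no
  Pos 7: window 'a' -> no
Total matches: 0

0


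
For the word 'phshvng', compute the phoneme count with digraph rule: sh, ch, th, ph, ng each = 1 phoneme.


Parsing 'phshvng' greedily, digraphs first:
  'ph' -> digraph (1 consonant phoneme) (phonemes so far: 1)
  'sh' -> digraph (1 consonant phoneme) (phonemes so far: 2)
  'v' -> consonant phoneme (phonemes so far: 3)
  'ng' -> digraph (1 consonant phoneme) (phonemes so far: 4)
Total phonemes: 4

4


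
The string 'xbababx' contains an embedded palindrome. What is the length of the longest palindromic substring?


Scanning 'xbababx' for palindromic substrings.
Substring at positions 0-6: 'xbababx'.
Check: reverse('xbababx') = 'xbababx' -> palindrome confirmed.
No longer palindromic substring exists; longest length = 7

7


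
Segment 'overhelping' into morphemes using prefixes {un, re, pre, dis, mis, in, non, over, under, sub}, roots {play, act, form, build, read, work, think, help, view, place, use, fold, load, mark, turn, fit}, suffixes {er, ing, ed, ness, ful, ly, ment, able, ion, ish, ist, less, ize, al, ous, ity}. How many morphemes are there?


Segmenting 'overhelping' against the inventory:
  'over' -> prefix (morpheme 1)
  'help' -> root (morpheme 2)
  'ing' -> suffix (morpheme 3)
Total morphemes: 3

3


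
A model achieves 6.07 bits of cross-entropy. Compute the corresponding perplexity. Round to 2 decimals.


Perplexity formula: PP = 2^H
H = 6.07
PP = 2^6.07
Decompose: 2^6.07 = 2^6 * 2^0.07
2^6 = 64, 2^0.07 ~ 1.0497167
PP ~ 64 * 1.0497167 = 67.1818688
Rounded to 2 decimals: 67.18

67.18


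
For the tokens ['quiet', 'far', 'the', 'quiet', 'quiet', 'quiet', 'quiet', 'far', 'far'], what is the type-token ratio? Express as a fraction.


Tokens: 9
Unique types: ('far', 'quiet', 'the') = 3
TTR = 3/9
Simplify: divide both by 3 -> 1/3
TTR = 1/3

1/3


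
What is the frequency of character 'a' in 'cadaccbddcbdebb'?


Scanning 'cadaccbddcbdebb' for 'a':
  Position 1: 'a' -> MATCH (count: 1)
  Position 3: 'a' -> MATCH (count: 2)
Total occurrences of 'a': 2

2


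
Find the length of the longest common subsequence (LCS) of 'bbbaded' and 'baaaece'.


DP table for LCS of 'bbbaded' and 'baaaece':
       b  a  a  a  e  c  e
    0  0  0  0  0  0  0  0
  b 0  1  1  1  1  1  1  1
  b 0  1  1  1  1  1  1  1
  b 0  1  1  1  1  1  1  1
  a 0  1  2  2  2  2  2  2
  d 0  1  2  2  2  2  2  2
  e 0  1  2  2  2  3  3  3
  d 0  1  2  2  2  3  3  3
LCS: 'bae'
LCS length = 3

3


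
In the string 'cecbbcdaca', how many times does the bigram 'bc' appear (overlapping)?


Scanning 'cecbbcdaca' for bigram 'bc':
  Position 0: 'ce' -> no
  Position 1: 'ec' -> no
  Position 2: 'cb' -> no
  Position 3: 'bb' -> no
  Position 4: 'bc' -> MATCH
  Position 5: 'cd' -> no
  Position 6: 'da' -> no
  Position 7: 'ac' -> no
  Position 8: 'ca' -> no
Total matches: 1

1


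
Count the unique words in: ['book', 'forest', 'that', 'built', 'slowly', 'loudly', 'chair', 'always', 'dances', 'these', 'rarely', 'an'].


Listing all tokens and tracking unique types:
  Token 1: 'book' -> NEW (unique so far: 1)
  Token 2: 'forest' -> NEW (unique so far: 2)
  Token 3: 'that' -> NEW (unique so far: 3)
  Token 4: 'built' -> NEW (unique so far: 4)
  Token 5: 'slowly' -> NEW (unique so far: 5)
  Token 6: 'loudly' -> NEW (unique so far: 6)
  Token 7: 'chair' -> NEW (unique so far: 7)
  Token 8: 'always' -> NEW (unique so far: 8)
  Token 9: 'dances' -> NEW (unique so far: 9)
  Token 10: 'these' -> NEW (unique so far: 10)
  Token 11: 'rarely' -> NEW (unique so far: 11)
  Token 12: 'an' -> NEW (unique so far: 12)
Unique types: ('always', 'an', 'book', 'built', 'chair', 'dances', 'forest', 'loudly', 'rarely', 'slowly', 'that', 'these')
Vocabulary size: 12

12


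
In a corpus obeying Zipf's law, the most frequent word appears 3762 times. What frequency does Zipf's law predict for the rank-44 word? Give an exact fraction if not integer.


Zipf's law: freq(rank) = f1 / rank
f1 = 3762, rank = 44
freq = 3762 / 44
GCD(3762, 44) = 22
Simplified: 171/2

171/2


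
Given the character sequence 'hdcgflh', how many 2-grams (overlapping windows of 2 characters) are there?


String 'hdcgflh' has length L = 7.
Number of overlapping n-grams = L - n + 1
Substituting: 7 - 2 + 1 = 6

6


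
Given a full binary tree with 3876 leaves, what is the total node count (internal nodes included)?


Leaf nodes (terminals): 3876
Internal nodes = n - 1 = 3876 - 1 = 3875
Total = leaves + internal = 3876 + 3875 = 7751

7751


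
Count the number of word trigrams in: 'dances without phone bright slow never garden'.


Word trigrams from [7] words:
  Trigram 1: (dances without phone)
  Trigram 2: (without phone bright)
  Trigram 3: (phone bright slow)
  Trigram 4: (bright slow never)
  Trigram 5: (slow never garden)
Total word trigrams: 7 - 2 = 5

5


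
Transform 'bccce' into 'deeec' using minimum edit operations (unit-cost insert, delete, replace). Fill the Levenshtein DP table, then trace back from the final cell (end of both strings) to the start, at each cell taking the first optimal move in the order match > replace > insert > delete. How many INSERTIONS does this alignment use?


Edit distance = 5. Backtracking from cell (5, 5) with preference match > replace > insert > delete,
then listing the resulting alignment 'bccce' -> 'deeec' left to right:
  Step 1: replace b->d
  Step 2: replace c->e
  Step 3: replace c->e
  Step 4: replace c->e
  Step 5: replace e->c
Total insertions: 0

0


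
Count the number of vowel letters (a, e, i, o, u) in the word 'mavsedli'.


Scanning each character of 'mavsedli':
  Position 1: 'm' -> consonant (running count: 0)
  Position 2: 'a' -> vowel (running count: 1)
  Position 3: 'v' -> consonant (running count: 1)
  Position 4: 's' -> consonant (running count: 1)
  Position 5: 'e' -> vowel (running count: 2)
  Position 6: 'd' -> consonant (running count: 2)
  Position 7: 'l' -> consonant (running count: 2)
  Position 8: 'i' -> vowel (running count: 3)
Total vowels: 3

3


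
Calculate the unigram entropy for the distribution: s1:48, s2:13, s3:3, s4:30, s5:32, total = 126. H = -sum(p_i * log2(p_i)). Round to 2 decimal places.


Computing entropy H = -sum(p_i * log2(p_i)):
  s1: p = 48/126 = 0.3810, -p*log2(p) = 0.5304
  s2: p = 13/126 = 0.1032, -p*log2(p) = 0.3381
  s3: p = 3/126 = 0.0238, -p*log2(p) = 0.1284
  s4: p = 30/126 = 0.2381, -p*log2(p) = 0.4929
  s5: p = 32/126 = 0.2540, -p*log2(p) = 0.5022
H = sum of terms = 1.9920
Rounded to 2 decimals: 1.99

1.99


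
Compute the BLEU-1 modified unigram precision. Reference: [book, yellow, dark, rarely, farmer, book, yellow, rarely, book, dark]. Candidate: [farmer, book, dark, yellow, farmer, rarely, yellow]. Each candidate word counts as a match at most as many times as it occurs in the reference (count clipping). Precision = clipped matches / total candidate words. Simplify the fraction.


Reference word counts: {'book': 3, 'dark': 2, 'farmer': 1, 'rarely': 2, 'yellow': 2}
Checking each candidate word (with clipping):
  'farmer' -> in reference (ref count 1, used 1/1) -> match (matches: 1)
  'book' -> in reference (ref count 3, used 1/3) -> match (matches: 2)
  'dark' -> in reference (ref count 2, used 1/2) -> match (matches: 3)
  'yellow' -> in reference (ref count 2, used 1/2) -> match (matches: 4)
  'farmer' -> ref count 1 already used up (1/1) -> clipped, no match (matches: 4)
  'rarely' -> in reference (ref count 2, used 1/2) -> match (matches: 5)
  'yellow' -> in reference (ref count 2, used 2/2) -> match (matches: 6)
Clipped matches: 6, Candidate length: 7
Precision = 6/7

6/7


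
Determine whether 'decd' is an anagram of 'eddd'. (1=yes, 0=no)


Sort characters of 'decd': 'cdde'
Sort characters of 'eddd': 'ddde'
Sorted forms differ -> they are NOT anagrams
Result: 0

0


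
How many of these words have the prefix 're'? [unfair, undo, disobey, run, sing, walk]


Checking each word for prefix 're':
  'unfair' -> no (count: 0)
  'undo' -> no (count: 0)
  'disobey' -> no (count: 0)
  'run' -> no (count: 0)
  'sing' -> no (count: 0)
  'walk' -> no (count: 0)
Total with prefix 're': 0

0


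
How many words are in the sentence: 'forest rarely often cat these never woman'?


Counting words by splitting on spaces:
  Word 1: 'forest'
  Word 2: 'rarely'
  Word 3: 'often'
  Word 4: 'cat'
  Word 5: 'these'
  Word 6: 'never'
  Word 7: 'woman'
Total words: 7

7


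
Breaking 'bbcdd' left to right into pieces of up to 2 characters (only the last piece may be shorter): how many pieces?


'bbcdd' has 5 characters.
Chunking with max size 2:
  Chunk 1: 'bb' (positions 0-1)
  Chunk 2: 'cd' (positions 2-3)
  Chunk 3: 'd' (positions 4-4)
Total chunks: ceil(5 / 2) = 3

3


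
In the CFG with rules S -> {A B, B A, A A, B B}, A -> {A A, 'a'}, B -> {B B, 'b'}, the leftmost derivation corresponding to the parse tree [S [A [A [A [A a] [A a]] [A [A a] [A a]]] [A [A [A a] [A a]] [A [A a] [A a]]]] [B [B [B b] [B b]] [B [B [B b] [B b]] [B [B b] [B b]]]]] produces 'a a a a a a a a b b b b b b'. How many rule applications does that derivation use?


Every bracketed nonterminal node [X ...] in the tree is produced by exactly one rule application.
Reading the tree off as a leftmost derivation:
  Step 1: S  =>  A B   (applied S -> A B)
  Step 2: A B  =>  A A B   (applied A -> A A)
  Step 3: A A B  =>  A A A B   (applied A -> A A)
  Step 4: A A A B  =>  A A A A B   (applied A -> A A)
  Step 5: A A A A B  =>  a A A A B   (applied A -> a)
  Step 6: a A A A B  =>  a a A A B   (applied A -> a)
  Step 7: a a A A B  =>  a a A A A B   (applied A -> A A)
  Step 8: a a A A A B  =>  a a a A A B   (applied A -> a)
  Step 9: a a a A A B  =>  a a a a A B   (applied A -> a)
  Step 10: a a a a A B  =>  a a a a A A B   (applied A -> A A)
  Step 11: a a a a A A B  =>  a a a a A A A B   (applied A -> A A)
  Step 12: a a a a A A A B  =>  a a a a a A A B   (applied A -> a)
  Step 13: a a a a a A A B  =>  a a a a a a A B   (applied A -> a)
  Step 14: a a a a a a A B  =>  a a a a a a A A B   (applied A -> A A)
  Step 15: a a a a a a A A B  =>  a a a a a a a A B   (applied A -> a)
  Step 16: a a a a a a a A B  =>  a a a a a a a a B   (applied A -> a)
  Step 17: a a a a a a a a B  =>  a a a a a a a a B B   (applied B -> B B)
  Step 18: a a a a a a a a B B  =>  a a a a a a a a B B B   (applied B -> B B)
  Step 19: a a a a a a a a B B B  =>  a a a a a a a a b B B   (applied B -> b)
  Step 20: a a a a a a a a b B B  =>  a a a a a a a a b b B   (applied B -> b)
  Step 21: a a a a a a a a b b B  =>  a a a a a a a a b b B B   (applied B -> B B)
  Step 22: a a a a a a a a b b B B  =>  a a a a a a a a b b B B B   (applied B -> B B)
  Step 23: a a a a a a a a b b B B B  =>  a a a a a a a a b b b B B   (applied B -> b)
  Step 24: a a a a a a a a b b b B B  =>  a a a a a a a a b b b b B   (applied B -> b)
  Step 25: a a a a a a a a b b b b B  =>  a a a a a a a a b b b b B B   (applied B -> B B)
  Step 26: a a a a a a a a b b b b B B  =>  a a a a a a a a b b b b b B   (applied B -> b)
  Step 27: a a a a a a a a b b b b b B  =>  a a a a a a a a b b b b b b   (applied B -> b)
Final yield: a a a a a a a a b b b b b b
Total rewrite steps: 27

27


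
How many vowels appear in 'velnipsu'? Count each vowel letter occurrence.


Scanning each character of 'velnipsu':
  Position 1: 'v' -> consonant (running count: 0)
  Position 2: 'e' -> vowel (running count: 1)
  Position 3: 'l' -> consonant (running count: 1)
  Position 4: 'n' -> consonant (running count: 1)
  Position 5: 'i' -> vowel (running count: 2)
  Position 6: 'p' -> consonant (running count: 2)
  Position 7: 's' -> consonant (running count: 2)
  Position 8: 'u' -> vowel (running count: 3)
Total vowels: 3

3


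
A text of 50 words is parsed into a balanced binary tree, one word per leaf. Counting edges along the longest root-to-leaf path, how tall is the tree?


In a balanced binary tree with n leaves the deepest leaf is ceil(log2(n)) edges below the root.
log2(50) = 5.6439
ceil(5.6439) = 6
height (edges) = 6

6


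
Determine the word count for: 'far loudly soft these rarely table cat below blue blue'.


Counting words by splitting on spaces:
  Word 1: 'far'
  Word 2: 'loudly'
  Word 3: 'soft'
  Word 4: 'these'
  Word 5: 'rarely'
  Word 6: 'table'
  Word 7: 'cat'
  Word 8: 'below'
  Word 9: 'blue'
  Word 10: 'blue'
Total words: 10

10


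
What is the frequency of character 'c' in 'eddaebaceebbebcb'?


Scanning 'eddaebaceebbebcb' for 'c':
  Position 7: 'c' -> MATCH (count: 1)
  Position 14: 'c' -> MATCH (count: 2)
Total occurrences of 'c': 2

2


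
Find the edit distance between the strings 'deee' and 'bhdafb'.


Building DP table for s1='deee' (len 4) and s2='bhdafb' (len 6):
       b  h  d  a  f  b
    0  1  2  3  4  5  6
  d 1  1  2  2  3  4  5
  e 2  2  2  3  3  4  5
  e 3  3  3  3  4  4  5
  e 4  4  4  4  4  5  5
Edit distance = dp[4][6] = 5

5


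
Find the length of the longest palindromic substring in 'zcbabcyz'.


Scanning 'zcbabcyz' for palindromic substrings.
Substring at positions 1-5: 'cbabc'.
Check: reverse('cbabc') = 'cbabc' -> palindrome confirmed.
Neighbouring characters ('z' / 'y') break symmetry, so it cannot extend further.
No longer palindromic substring exists; longest length = 5

5


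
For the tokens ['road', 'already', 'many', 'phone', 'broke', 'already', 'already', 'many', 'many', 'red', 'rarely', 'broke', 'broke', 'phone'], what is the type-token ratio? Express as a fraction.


Tokens: 14
Unique types: ('already', 'broke', 'many', 'phone', 'rarely', 'red', 'road') = 7
TTR = 7/14
Simplify: divide both by 7 -> 1/2
TTR = 1/2

1/2


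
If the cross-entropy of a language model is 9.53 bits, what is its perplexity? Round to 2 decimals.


Perplexity formula: PP = 2^H
H = 9.53
PP = 2^9.53
Decompose: 2^9.53 = 2^9 * 2^0.53
2^9 = 512, 2^0.53 ~ 1.4439292
PP ~ 512 * 1.4439292 = 739.2917504
Rounded to 2 decimals: 739.29

739.29


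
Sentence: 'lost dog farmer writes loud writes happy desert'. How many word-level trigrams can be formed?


Word trigrams from [8] words:
  Trigram 1: (lost dog farmer)
  Trigram 2: (dog farmer writes)
  Trigram 3: (farmer writes loud)
  Trigram 4: (writes loud writes)
  Trigram 5: (loud writes happy)
  Trigram 6: (writes happy desert)
Total word trigrams: 8 - 2 = 6

6


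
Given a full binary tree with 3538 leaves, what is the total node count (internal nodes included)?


Leaf nodes (terminals): 3538
Internal nodes = n - 1 = 3538 - 1 = 3537
Total = leaves + internal = 3538 + 3537 = 7075

7075


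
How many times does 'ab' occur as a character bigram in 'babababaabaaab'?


Scanning 'babababaabaaab' for bigram 'ab':
  Position 0: 'ba' -> no
  Position 1: 'ab' -> MATCH
  Position 2: 'ba' -> no
  Position 3: 'ab' -> MATCH
  Position 4: 'ba' -> no
  Position 5: 'ab' -> MATCH
  Position 6: 'ba' -> no
  Position 7: 'aa' -> no
  Position 8: 'ab' -> MATCH
  Position 9: 'ba' -> no
  Position 10: 'aa' -> no
  Position 11: 'aa' -> no
  Position 12: 'ab' -> MATCH
Total matches: 5

5


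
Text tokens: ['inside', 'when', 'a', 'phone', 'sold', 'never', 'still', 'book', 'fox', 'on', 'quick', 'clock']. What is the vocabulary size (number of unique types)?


Listing all tokens and tracking unique types:
  Token 1: 'inside' -> NEW (unique so far: 1)
  Token 2: 'when' -> NEW (unique so far: 2)
  Token 3: 'a' -> NEW (unique so far: 3)
  Token 4: 'phone' -> NEW (unique so far: 4)
  Token 5: 'sold' -> NEW (unique so far: 5)
  Token 6: 'never' -> NEW (unique so far: 6)
  Token 7: 'still' -> NEW (unique so far: 7)
  Token 8: 'book' -> NEW (unique so far: 8)
  Token 9: 'fox' -> NEW (unique so far: 9)
  Token 10: 'on' -> NEW (unique so far: 10)
  Token 11: 'quick' -> NEW (unique so far: 11)
  Token 12: 'clock' -> NEW (unique so far: 12)
Unique types: ('a', 'book', 'clock', 'fox', 'inside', 'never', 'on', 'phone', 'quick', 'sold', 'still', 'when')
Vocabulary size: 12

12


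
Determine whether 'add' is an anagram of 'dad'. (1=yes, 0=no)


Sort characters of 'add': 'add'
Sort characters of 'dad': 'add'
Sorted forms match -> they ARE anagrams
Result: 1

1


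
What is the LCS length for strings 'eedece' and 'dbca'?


DP table for LCS of 'eedece' and 'dbca':
       d  b  c  a
    0  0  0  0  0
  e 0  0  0  0  0
  e 0  0  0  0  0
  d 0  1  1  1  1
  e 0  1  1  1  1
  c 0  1  1  2  2
  e 0  1  1  2  2
LCS: 'dc'
LCS length = 2

2


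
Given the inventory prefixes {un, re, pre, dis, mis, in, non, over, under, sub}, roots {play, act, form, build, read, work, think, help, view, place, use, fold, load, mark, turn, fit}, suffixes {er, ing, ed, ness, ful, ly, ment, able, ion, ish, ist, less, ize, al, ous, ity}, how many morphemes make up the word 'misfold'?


Segmenting 'misfold' against the inventory:
  'mis' -> prefix (morpheme 1)
  'fold' -> root (morpheme 2)
Total morphemes: 2

2


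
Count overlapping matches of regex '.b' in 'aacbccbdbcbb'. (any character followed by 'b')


Pattern: .b means any character followed by 'b'.
Scanning 'aacbccbdbcbb' position-by-position:
  Pos 0: window 'aa' -> no
  Pos 1: window 'ac' -> no
  Pos 2: window 'cb' -> MATCH
  Pos 3: window 'bc' -> no
  Pos 4: window 'cc' -> no
  Pos 5: window 'cb' -> MATCH
  Pos 6: window 'bd' -> no
  Pos 7: window 'db' -> MATCH
  Pos 8: window 'bc' -> no
  Pos 9: window 'cb' -> MATCH
  Pos 10: window 'bb' -> MATCH
  Pos 11: window 'b' -> no
Total matches: 5

5


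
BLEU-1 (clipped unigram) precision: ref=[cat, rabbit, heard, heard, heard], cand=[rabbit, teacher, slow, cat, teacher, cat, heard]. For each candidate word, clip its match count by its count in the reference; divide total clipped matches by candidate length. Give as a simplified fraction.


Reference word counts: {'cat': 1, 'heard': 3, 'rabbit': 1}
Checking each candidate word (with clipping):
  'rabbit' -> in reference (ref count 1, used 1/1) -> match (matches: 1)
  'teacher' -> not in reference -> no match (matches: 1)
  'slow' -> not in reference -> no match (matches: 1)
  'cat' -> in reference (ref count 1, used 1/1) -> match (matches: 2)
  'teacher' -> not in reference -> no match (matches: 2)
  'cat' -> ref count 1 already used up (1/1) -> clipped, no match (matches: 2)
  'heard' -> in reference (ref count 3, used 1/3) -> match (matches: 3)
Clipped matches: 3, Candidate length: 7
Precision = 3/7

3/7


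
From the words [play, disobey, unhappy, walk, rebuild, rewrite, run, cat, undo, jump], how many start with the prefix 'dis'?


Checking each word for prefix 'dis':
  'play' -> no (count: 0)
  'disobey' -> YES, starts with 'dis' (count: 1)
  'unhappy' -> no (count: 1)
  'walk' -> no (count: 1)
  'rebuild' -> no (count: 1)
  'rewrite' -> no (count: 1)
  'run' -> no (count: 1)
  'cat' -> no (count: 1)
  'undo' -> no (count: 1)
  'jump' -> no (count: 1)
Total with prefix 'dis': 1

1


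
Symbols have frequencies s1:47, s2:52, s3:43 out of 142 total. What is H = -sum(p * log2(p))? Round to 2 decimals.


Computing entropy H = -sum(p_i * log2(p_i)):
  s1: p = 47/142 = 0.3310, -p*log2(p) = 0.5280
  s2: p = 52/142 = 0.3662, -p*log2(p) = 0.5307
  s3: p = 43/142 = 0.3028, -p*log2(p) = 0.5219
H = sum of terms = 1.5806
Rounded to 2 decimals: 1.58

1.58


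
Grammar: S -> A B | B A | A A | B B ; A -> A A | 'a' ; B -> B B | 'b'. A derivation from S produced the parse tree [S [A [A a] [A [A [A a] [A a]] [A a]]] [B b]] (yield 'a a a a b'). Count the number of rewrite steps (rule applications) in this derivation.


Every bracketed nonterminal node [X ...] in the tree is produced by exactly one rule application.
Reading the tree off as a leftmost derivation:
  Step 1: S  =>  A B   (applied S -> A B)
  Step 2: A B  =>  A A B   (applied A -> A A)
  Step 3: A A B  =>  a A B   (applied A -> a)
  Step 4: a A B  =>  a A A B   (applied A -> A A)
  Step 5: a A A B  =>  a A A A B   (applied A -> A A)
  Step 6: a A A A B  =>  a a A A B   (applied A -> a)
  Step 7: a a A A B  =>  a a a A B   (applied A -> a)
  Step 8: a a a A B  =>  a a a a B   (applied A -> a)
  Step 9: a a a a B  =>  a a a a b   (applied B -> b)
Final yield: a a a a b
Total rewrite steps: 9

9


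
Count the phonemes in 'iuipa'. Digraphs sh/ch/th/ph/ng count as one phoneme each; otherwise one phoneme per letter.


Parsing 'iuipa' greedily, digraphs first:
  'i' -> vowel phoneme (phonemes so far: 1)
  'u' -> vowel phoneme (phonemes so far: 2)
  'i' -> vowel phoneme (phonemes so far: 3)
  'p' -> consonant phoneme (phonemes so far: 4)
  'a' -> vowel phoneme (phonemes so far: 5)
Total phonemes: 5

5


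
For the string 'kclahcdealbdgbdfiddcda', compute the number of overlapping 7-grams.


String 'kclahcdealbdgbdfiddcda' has length L = 22.
Number of overlapping n-grams = L - n + 1
Substituting: 22 - 7 + 1 = 16

16


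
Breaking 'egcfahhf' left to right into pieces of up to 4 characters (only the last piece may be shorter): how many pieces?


'egcfahhf' has 8 characters.
Chunking with max size 4:
  Chunk 1: 'egcf' (positions 0-3)
  Chunk 2: 'ahhf' (positions 4-7)
Total chunks: ceil(8 / 4) = 2

2


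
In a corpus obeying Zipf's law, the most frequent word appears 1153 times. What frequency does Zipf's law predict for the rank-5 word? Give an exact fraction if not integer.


Zipf's law: freq(rank) = f1 / rank
f1 = 1153, rank = 5
freq = 1153 / 5
GCD(1153, 5) = 1
Simplified: 1153/5

1153/5


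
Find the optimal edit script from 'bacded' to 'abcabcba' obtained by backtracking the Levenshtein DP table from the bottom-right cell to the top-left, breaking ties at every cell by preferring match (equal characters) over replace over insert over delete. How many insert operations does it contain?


Edit distance = 6. Backtracking from cell (6, 8) with preference match > replace > insert > delete,
then listing the resulting alignment 'bacded' -> 'abcabcba' left to right:
  Step 1: insert 'a' [insertion #1]
  Step 2: keep 'b'
  Step 3: insert 'c' [insertion #2]
  Step 4: keep 'a'
  Step 5: replace c->b
  Step 6: replace d->c
  Step 7: replace e->b
  Step 8: replace d->a
Total insertions: 2

2


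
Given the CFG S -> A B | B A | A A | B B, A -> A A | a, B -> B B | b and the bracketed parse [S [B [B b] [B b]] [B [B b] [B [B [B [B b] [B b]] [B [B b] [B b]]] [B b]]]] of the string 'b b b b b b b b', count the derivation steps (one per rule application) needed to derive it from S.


Every bracketed nonterminal node [X ...] in the tree is produced by exactly one rule application.
Reading the tree off as a leftmost derivation:
  Step 1: S  =>  B B   (applied S -> B B)
  Step 2: B B  =>  B B B   (applied B -> B B)
  Step 3: B B B  =>  b B B   (applied B -> b)
  Step 4: b B B  =>  b b B   (applied B -> b)
  Step 5: b b B  =>  b b B B   (applied B -> B B)
  Step 6: b b B B  =>  b b b B   (applied B -> b)
  Step 7: b b b B  =>  b b b B B   (applied B -> B B)
  Step 8: b b b B B  =>  b b b B B B   (applied B -> B B)
  Step 9: b b b B B B  =>  b b b B B B B   (applied B -> B B)
  Step 10: b b b B B B B  =>  b b b b B B B   (applied B -> b)
  Step 11: b b b b B B B  =>  b b b b b B B   (applied B -> b)
  Step 12: b b b b b B B  =>  b b b b b B B B   (applied B -> B B)
  Step 13: b b b b b B B B  =>  b b b b b b B B   (applied B -> b)
  Step 14: b b b b b b B B  =>  b b b b b b b B   (applied B -> b)
  Step 15: b b b b b b b B  =>  b b b b b b b b   (applied B -> b)
Final yield: b b b b b b b b
Total rewrite steps: 15

15


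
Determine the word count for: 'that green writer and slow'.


Counting words by splitting on spaces:
  Word 1: 'that'
  Word 2: 'green'
  Word 3: 'writer'
  Word 4: 'and'
  Word 5: 'slow'
Total words: 5

5


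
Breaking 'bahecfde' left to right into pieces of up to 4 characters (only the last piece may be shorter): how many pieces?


'bahecfde' has 8 characters.
Chunking with max size 4:
  Chunk 1: 'bahe' (positions 0-3)
  Chunk 2: 'cfde' (positions 4-7)
Total chunks: ceil(8 / 4) = 2

2


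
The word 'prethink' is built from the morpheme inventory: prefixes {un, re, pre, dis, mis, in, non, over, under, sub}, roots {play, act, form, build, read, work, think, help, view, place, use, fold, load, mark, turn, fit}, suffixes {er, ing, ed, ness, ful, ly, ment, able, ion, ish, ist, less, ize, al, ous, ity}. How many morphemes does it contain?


Segmenting 'prethink' against the inventory:
  'pre' -> prefix (morpheme 1)
  'think' -> root (morpheme 2)
Total morphemes: 2

2


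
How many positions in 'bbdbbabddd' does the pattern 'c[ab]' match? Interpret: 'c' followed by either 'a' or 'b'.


Pattern: c[ab] means 'c' followed by either 'a' or 'b'.
Scanning 'bbdbbabddd' position-by-position:
  Pos 0: window 'bb' -> no
  Pos 1: window 'bd' -> no
  Pos 2: window 'db' -> no
  Pos 3: window 'bb' -> no
  Pos 4: window 'ba' -> no
  Pos 5: window 'ab' -> no
  Pos 6: window 'bd' -> no
  Pos 7: window 'dd' -> no
  Pos 8: window 'dd' -> no
  Pos 9: window 'd' -> no
Total matches: 0

0


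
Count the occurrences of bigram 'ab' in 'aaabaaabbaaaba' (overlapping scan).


Scanning 'aaabaaabbaaaba' for bigram 'ab':
  Position 0: 'aa' -> no
  Position 1: 'aa' -> no
  Position 2: 'ab' -> MATCH
  Position 3: 'ba' -> no
  Position 4: 'aa' -> no
  Position 5: 'aa' -> no
  Position 6: 'ab' -> MATCH
  Position 7: 'bb' -> no
  Position 8: 'ba' -> no
  Position 9: 'aa' -> no
  Position 10: 'aa' -> no
  Position 11: 'ab' -> MATCH
  Position 12: 'ba' -> no
Total matches: 3

3


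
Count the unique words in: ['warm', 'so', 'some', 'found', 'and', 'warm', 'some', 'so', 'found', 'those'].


Listing all tokens and tracking unique types:
  Token 1: 'warm' -> NEW (unique so far: 1)
  Token 2: 'so' -> NEW (unique so far: 2)
  Token 3: 'some' -> NEW (unique so far: 3)
  Token 4: 'found' -> NEW (unique so far: 4)
  Token 5: 'and' -> NEW (unique so far: 5)
  Token 6: 'warm' -> duplicate (unique so far: 5)
  Token 7: 'some' -> duplicate (unique so far: 5)
  Token 8: 'so' -> duplicate (unique so far: 5)
  Token 9: 'found' -> duplicate (unique so far: 5)
  Token 10: 'those' -> NEW (unique so far: 6)
Unique types: ('and', 'found', 'so', 'some', 'those', 'warm')
Vocabulary size: 6

6


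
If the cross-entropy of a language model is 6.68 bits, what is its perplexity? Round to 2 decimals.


Perplexity formula: PP = 2^H
H = 6.68
PP = 2^6.68
Decompose: 2^6.68 = 2^6 * 2^0.68
2^6 = 64, 2^0.68 ~ 1.6021398
PP ~ 64 * 1.6021398 = 102.5369472
Rounded to 2 decimals: 102.54

102.54


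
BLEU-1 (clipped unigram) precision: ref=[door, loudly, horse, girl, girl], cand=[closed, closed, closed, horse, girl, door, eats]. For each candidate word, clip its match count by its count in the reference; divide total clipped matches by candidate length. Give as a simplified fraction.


Reference word counts: {'door': 1, 'girl': 2, 'horse': 1, 'loudly': 1}
Checking each candidate word (with clipping):
  'closed' -> not in reference -> no match (matches: 0)
  'closed' -> not in reference -> no match (matches: 0)
  'closed' -> not in reference -> no match (matches: 0)
  'horse' -> in reference (ref count 1, used 1/1) -> match (matches: 1)
  'girl' -> in reference (ref count 2, used 1/2) -> match (matches: 2)
  'door' -> in reference (ref count 1, used 1/1) -> match (matches: 3)
  'eats' -> not in reference -> no match (matches: 3)
Clipped matches: 3, Candidate length: 7
Precision = 3/7

3/7


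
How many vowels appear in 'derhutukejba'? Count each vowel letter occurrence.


Scanning each character of 'derhutukejba':
  Position 1: 'd' -> consonant (running count: 0)
  Position 2: 'e' -> vowel (running count: 1)
  Position 3: 'r' -> consonant (running count: 1)
  Position 4: 'h' -> consonant (running count: 1)
  Position 5: 'u' -> vowel (running count: 2)
  Position 6: 't' -> consonant (running count: 2)
  Position 7: 'u' -> vowel (running count: 3)
  Position 8: 'k' -> consonant (running count: 3)
  Position 9: 'e' -> vowel (running count: 4)
  Position 10: 'j' -> consonant (running count: 4)
  Position 11: 'b' -> consonant (running count: 4)
  Position 12: 'a' -> vowel (running count: 5)
Total vowels: 5

5


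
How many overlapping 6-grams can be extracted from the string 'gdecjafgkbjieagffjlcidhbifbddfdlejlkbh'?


String 'gdecjafgkbjieagffjlcidhbifbddfdlejlkbh' has length L = 38.
Number of overlapping n-grams = L - n + 1
Substituting: 38 - 6 + 1 = 33

33


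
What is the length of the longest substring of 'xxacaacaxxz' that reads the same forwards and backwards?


Scanning 'xxacaacaxxz' for palindromic substrings.
Substring at positions 0-9: 'xxacaacaxx'.
Check: reverse('xxacaacaxx') = 'xxacaacaxx' -> palindrome confirmed.
Neighbouring characters ('-' / 'z') break symmetry, so it cannot extend further.
No longer palindromic substring exists; longest length = 10

10


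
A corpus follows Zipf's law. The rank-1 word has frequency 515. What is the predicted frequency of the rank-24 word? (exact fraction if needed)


Zipf's law: freq(rank) = f1 / rank
f1 = 515, rank = 24
freq = 515 / 24
GCD(515, 24) = 1
Simplified: 515/24

515/24


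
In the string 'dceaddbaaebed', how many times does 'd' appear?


Scanning 'dceaddbaaebed' for 'd':
  Position 0: 'd' -> MATCH (count: 1)
  Position 4: 'd' -> MATCH (count: 2)
  Position 5: 'd' -> MATCH (count: 3)
  Position 12: 'd' -> MATCH (count: 4)
Total occurrences of 'd': 4

4


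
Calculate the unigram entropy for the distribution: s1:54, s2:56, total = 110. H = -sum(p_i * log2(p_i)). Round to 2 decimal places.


Computing entropy H = -sum(p_i * log2(p_i)):
  s1: p = 54/110 = 0.4909, -p*log2(p) = 0.5039
  s2: p = 56/110 = 0.5091, -p*log2(p) = 0.4959
H = sum of terms = 0.9998
Rounded to 2 decimals: 1.00

1.00


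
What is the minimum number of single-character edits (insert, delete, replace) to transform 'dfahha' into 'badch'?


Building DP table for s1='dfahha' (len 6) and s2='badch' (len 5):
       b  a  d  c  h
    0  1  2  3  4  5
  d 1  1  2  2  3  4
  f 2  2  2  3  3  4
  a 3  3  2  3  4  4
  h 4  4  3  3  4  4
  h 5  5  4  4  4  4
  a 6  6  5  5  5  5
Edit distance = dp[6][5] = 5

5


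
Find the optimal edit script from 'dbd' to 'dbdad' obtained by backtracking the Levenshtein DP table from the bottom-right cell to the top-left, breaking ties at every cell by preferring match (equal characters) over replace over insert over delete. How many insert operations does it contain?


Edit distance = 2. Backtracking from cell (3, 5) with preference match > replace > insert > delete,
then listing the resulting alignment 'dbd' -> 'dbdad' left to right:
  Step 1: keep 'd'
  Step 2: keep 'b'
  Step 3: insert 'd' [insertion #1]
  Step 4: insert 'a' [insertion #2]
  Step 5: keep 'd'
Total insertions: 2

2


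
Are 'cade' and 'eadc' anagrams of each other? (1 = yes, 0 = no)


Sort characters of 'cade': 'acde'
Sort characters of 'eadc': 'acde'
Sorted forms match -> they ARE anagrams
Result: 1

1


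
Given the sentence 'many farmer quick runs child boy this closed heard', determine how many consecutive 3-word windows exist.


Word trigrams from [9] words:
  Trigram 1: (many farmer quick)
  Trigram 2: (farmer quick runs)
  Trigram 3: (quick runs child)
  Trigram 4: (runs child boy)
  Trigram 5: (child boy this)
  Trigram 6: (boy this closed)
  Trigram 7: (this closed heard)
Total word trigrams: 9 - 2 = 7

7


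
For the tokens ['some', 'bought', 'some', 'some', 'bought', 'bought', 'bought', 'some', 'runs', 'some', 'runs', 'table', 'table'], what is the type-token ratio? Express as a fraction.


Tokens: 13
Unique types: ('bought', 'runs', 'some', 'table') = 4
TTR = 4/13
Already in lowest terms.

4/13


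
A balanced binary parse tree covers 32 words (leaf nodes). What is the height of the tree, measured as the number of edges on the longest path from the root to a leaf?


In a balanced binary tree with n leaves the deepest leaf is ceil(log2(n)) edges below the root.
log2(32) = 5.0000
ceil(5.0000) = 5
height (edges) = 5

5


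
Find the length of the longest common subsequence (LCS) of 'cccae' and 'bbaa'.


DP table for LCS of 'cccae' and 'bbaa':
       b  b  a  a
    0  0  0  0  0
  c 0  0  0  0  0
  c 0  0  0  0  0
  c 0  0  0  0  0
  a 0  0  0  1  1
  e 0  0  0  1  1
LCS: 'a'
LCS length = 1

1


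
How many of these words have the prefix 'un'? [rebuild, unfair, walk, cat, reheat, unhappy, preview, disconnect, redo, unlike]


Checking each word for prefix 'un':
  'rebuild' -> no (count: 0)
  'unfair' -> YES, starts with 'un' (count: 1)
  'walk' -> no (count: 1)
  'cat' -> no (count: 1)
  'reheat' -> no (count: 1)
  'unhappy' -> YES, starts with 'un' (count: 2)
  'preview' -> no (count: 2)
  'disconnect' -> no (count: 2)
  'redo' -> no (count: 2)
  'unlike' -> YES, starts with 'un' (count: 3)
Total with prefix 'un': 3

3


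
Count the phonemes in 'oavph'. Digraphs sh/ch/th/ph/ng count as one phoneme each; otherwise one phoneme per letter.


Parsing 'oavph' greedily, digraphs first:
  'o' -> vowel phoneme (phonemes so far: 1)
  'a' -> vowel phoneme (phonemes so far: 2)
  'v' -> consonant phoneme (phonemes so far: 3)
  'ph' -> digraph (1 consonant phoneme) (phonemes so far: 4)
Total phonemes: 4

4


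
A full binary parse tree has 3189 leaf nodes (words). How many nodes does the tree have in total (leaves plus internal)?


Leaf nodes (terminals): 3189
Internal nodes = n - 1 = 3189 - 1 = 3188
Total = leaves + internal = 3189 + 3188 = 6377

6377


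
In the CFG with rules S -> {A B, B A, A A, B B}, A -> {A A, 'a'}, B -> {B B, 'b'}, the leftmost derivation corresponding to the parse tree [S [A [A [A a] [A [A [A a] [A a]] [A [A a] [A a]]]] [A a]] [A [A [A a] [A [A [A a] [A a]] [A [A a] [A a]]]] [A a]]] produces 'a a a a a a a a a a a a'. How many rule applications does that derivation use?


Every bracketed nonterminal node [X ...] in the tree is produced by exactly one rule application.
Reading the tree off as a leftmost derivation:
  Step 1: S  =>  A A   (applied S -> A A)
  Step 2: A A  =>  A A A   (applied A -> A A)
  Step 3: A A A  =>  A A A A   (applied A -> A A)
  Step 4: A A A A  =>  a A A A   (applied A -> a)
  Step 5: a A A A  =>  a A A A A   (applied A -> A A)
  Step 6: a A A A A  =>  a A A A A A   (applied A -> A A)
  Step 7: a A A A A A  =>  a a A A A A   (applied A -> a)
  Step 8: a a A A A A  =>  a a a A A A   (applied A -> a)
  Step 9: a a a A A A  =>  a a a A A A A   (applied A -> A A)
  Step 10: a a a A A A A  =>  a a a a A A A   (applied A -> a)
  Step 11: a a a a A A A  =>  a a a a a A A   (applied A -> a)
  Step 12: a a a a a A A  =>  a a a a a a A   (applied A -> a)
  Step 13: a a a a a a A  =>  a a a a a a A A   (applied A -> A A)
  Step 14: a a a a a a A A  =>  a a a a a a A A A   (applied A -> A A)
  Step 15: a a a a a a A A A  =>  a a a a a a a A A   (applied A -> a)
  Step 16: a a a a a a a A A  =>  a a a a a a a A A A   (applied A -> A A)
  Step 17: a a a a a a a A A A  =>  a a a a a a a A A A A   (applied A -> A A)
  Step 18: a a a a a a a A A A A  =>  a a a a a a a a A A A   (applied A -> a)
  Step 19: a a a a a a a a A A A  =>  a a a a a a a a a A A   (applied A -> a)
  Step 20: a a a a a a a a a A A  =>  a a a a a a a a a A A A   (applied A -> A A)
  Step 21: a a a a a a a a a A A A  =>  a a a a a a a a a a A A   (applied A -> a)
  Step 22: a a a a a a a a a a A A  =>  a a a a a a a a a a a A   (applied A -> a)
  Step 23: a a a a a a a a a a a A  =>  a a a a a a a a a a a a   (applied A -> a)
Final yield: a a a a a a a a a a a a
Total rewrite steps: 23

23


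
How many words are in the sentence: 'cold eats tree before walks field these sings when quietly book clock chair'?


Counting words by splitting on spaces:
  Word 1: 'cold'
  Word 2: 'eats'
  Word 3: 'tree'
  Word 4: 'before'
  Word 5: 'walks'
  Word 6: 'field'
  Word 7: 'these'
  Word 8: 'sings'
  Word 9: 'when'
  Word 10: 'quietly'
  Word 11: 'book'
  Word 12: 'clock'
  Word 13: 'chair'
Total words: 13

13


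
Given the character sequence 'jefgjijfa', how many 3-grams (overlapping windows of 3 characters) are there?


String 'jefgjijfa' has length L = 9.
Number of overlapping n-grams = L - n + 1
Substituting: 9 - 3 + 1 = 7

7


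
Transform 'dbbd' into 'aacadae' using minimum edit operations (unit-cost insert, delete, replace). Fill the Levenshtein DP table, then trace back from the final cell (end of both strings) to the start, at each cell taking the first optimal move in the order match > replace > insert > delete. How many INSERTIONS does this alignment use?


Edit distance = 6. Backtracking from cell (4, 7) with preference match > replace > insert > delete,
then listing the resulting alignment 'dbbd' -> 'aacadae' left to right:
  Step 1: insert 'a' [insertion #1]
  Step 2: replace d->a
  Step 3: replace b->c
  Step 4: replace b->a
  Step 5: keep 'd'
  Step 6: insert 'a' [insertion #2]
  Step 7: insert 'e' [insertion #3]
Total insertions: 3

3
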